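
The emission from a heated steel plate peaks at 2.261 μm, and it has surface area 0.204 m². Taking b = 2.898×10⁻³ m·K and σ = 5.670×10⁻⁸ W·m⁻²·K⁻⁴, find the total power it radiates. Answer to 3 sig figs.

P ≈ 3.12×10⁴ W

Wien's law: T = b/λ_max = 2.898×10⁻³/2.261×10⁻⁶ = 1281.73 K.
Area A = 0.204 m².
Then P = σAT⁴ = 5.670×10⁻⁸×0.204×(1281.73)⁴ = 3.12×10⁴ W.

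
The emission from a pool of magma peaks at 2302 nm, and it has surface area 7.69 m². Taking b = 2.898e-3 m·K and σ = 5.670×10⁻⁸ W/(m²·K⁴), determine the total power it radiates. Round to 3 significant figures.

P ≈ 1.10×10⁶ W

Wien's law: T = b/λ_max = 2.898×10⁻³/2.302×10⁻⁶ = 1258.91 K.
Area A = 7.69 m².
Then P = σAT⁴ = 5.670×10⁻⁸×7.69×(1258.91)⁴ = 1.10×10⁶ W.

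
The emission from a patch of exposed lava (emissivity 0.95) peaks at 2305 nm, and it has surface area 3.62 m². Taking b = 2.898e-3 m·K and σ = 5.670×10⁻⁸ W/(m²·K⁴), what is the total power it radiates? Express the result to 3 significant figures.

P ≈ 4.87×10⁵ W

Wien's law: T = b/λ_max = 2.898×10⁻³/2.305×10⁻⁶ = 1257.27 K.
Area A = 3.62 m².
Then P = εσAT⁴ = 0.95×5.670×10⁻⁸×3.62×(1257.27)⁴ = 4.87×10⁵ W.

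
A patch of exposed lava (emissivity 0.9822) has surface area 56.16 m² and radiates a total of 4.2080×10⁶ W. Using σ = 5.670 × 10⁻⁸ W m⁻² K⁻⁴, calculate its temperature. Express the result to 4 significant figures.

T ≈ 1077 K

Area A = 56.16 m².
P = εσAT⁴ ⇒ T = (P/(εσA))^(1/4) = (4.2080×10⁶/(0.9822×5.670×10⁻⁸×56.16))^(1/4) = 1077 K.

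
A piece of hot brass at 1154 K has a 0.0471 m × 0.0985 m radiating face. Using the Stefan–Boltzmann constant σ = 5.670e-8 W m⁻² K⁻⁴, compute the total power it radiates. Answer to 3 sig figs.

Area A = 0.0471 × 0.0985 = 4.63935×10⁻³ m².
P = σAT⁴ = 5.670×10⁻⁸ × 4.63935×10⁻³ × (1154)⁴ = 467 W.

P ≈ 467 W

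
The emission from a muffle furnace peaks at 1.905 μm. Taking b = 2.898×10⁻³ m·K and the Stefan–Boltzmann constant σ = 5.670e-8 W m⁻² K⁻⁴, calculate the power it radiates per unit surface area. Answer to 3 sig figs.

Wien's law: T = b/λ_max = 2.898×10⁻³/1.905×10⁻⁶ = 1521.26 K.
Then I = σT⁴ = 5.670×10⁻⁸×(1521.26)⁴ = 3.04×10⁵ W/m².

I ≈ 3.04×10⁵ W/m²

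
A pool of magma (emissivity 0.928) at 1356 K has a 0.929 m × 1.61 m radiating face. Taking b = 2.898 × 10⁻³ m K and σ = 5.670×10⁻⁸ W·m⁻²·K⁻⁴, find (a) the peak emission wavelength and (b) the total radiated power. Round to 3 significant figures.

λ_max ≈ 2.14×10³ nm; P ≈ 2.66×10⁵ W

(a) λ_max = b/T = 2.898×10⁻³/1356 = 2.137×10⁻⁶ m = 2.14×10³ nm.
Area A = 0.929 × 1.61 = 1.49569 m².
(b) P = εσAT⁴ = 0.928×5.670×10⁻⁸×1.49569×(1356)⁴ = 2.66×10⁵ W.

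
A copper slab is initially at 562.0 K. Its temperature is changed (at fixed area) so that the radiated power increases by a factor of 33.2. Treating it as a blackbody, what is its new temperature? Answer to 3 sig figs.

P ∝ T⁴, so T₂/T₁ = (P₂/P₁)^(1/4) = (33.2)^(1/4) = 2.40040.
T₂ = 562.0 × 2.40040 = 1.35×10³ K.

T₂ ≈ 1.35×10³ K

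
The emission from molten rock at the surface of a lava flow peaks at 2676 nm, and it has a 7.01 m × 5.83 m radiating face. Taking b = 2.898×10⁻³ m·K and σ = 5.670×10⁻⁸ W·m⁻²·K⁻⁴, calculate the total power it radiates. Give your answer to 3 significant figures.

Wien's law: T = b/λ_max = 2.898×10⁻³/2.676×10⁻⁶ = 1082.96 K.
Area A = 7.01 × 5.83 = 40.8683 m².
Then P = σAT⁴ = 5.670×10⁻⁸×40.8683×(1082.96)⁴ = 3.19×10⁶ W.

P ≈ 3.19×10⁶ W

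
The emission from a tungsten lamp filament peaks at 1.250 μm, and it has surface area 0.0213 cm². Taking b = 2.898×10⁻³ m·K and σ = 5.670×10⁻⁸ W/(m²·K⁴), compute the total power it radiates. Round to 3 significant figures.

P ≈ 3.49 W

Wien's law: T = b/λ_max = 2.898×10⁻³/1.250×10⁻⁶ = 2318.40 K.
Area A = 0.0213 cm² = 2.13×10⁻⁶ m².
Then P = σAT⁴ = 5.670×10⁻⁸×2.13×10⁻⁶×(2318.40)⁴ = 3.49 W.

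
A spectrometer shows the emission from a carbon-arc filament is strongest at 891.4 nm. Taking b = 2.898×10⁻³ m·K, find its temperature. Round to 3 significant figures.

T ≈ 3.25×10³ K

Wien's law gives T = b/λ_max = (2.898×10⁻³ m·K)/(8.914×10⁻⁷ m) = 3.25×10³ K.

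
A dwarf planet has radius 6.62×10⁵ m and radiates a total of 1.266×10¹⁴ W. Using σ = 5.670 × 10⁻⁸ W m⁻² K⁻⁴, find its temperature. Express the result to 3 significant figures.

T ≈ 142 K

Surface area A = 4πR² = 4π(6.62×10⁵ m)² = 5.50714×10¹² m².
P = σAT⁴ ⇒ T = (P/(σA))^(1/4) = (1.266×10¹⁴/(5.670×10⁻⁸×5.50714×10¹²))^(1/4) = 142 K.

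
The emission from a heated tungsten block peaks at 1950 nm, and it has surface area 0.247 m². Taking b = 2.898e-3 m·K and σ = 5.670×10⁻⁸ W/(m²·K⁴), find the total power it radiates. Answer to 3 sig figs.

Wien's law: T = b/λ_max = 2.898×10⁻³/1.950×10⁻⁶ = 1486.15 K.
Area A = 0.247 m².
Then P = σAT⁴ = 5.670×10⁻⁸×0.247×(1486.15)⁴ = 6.83×10⁴ W.

P ≈ 6.83×10⁴ W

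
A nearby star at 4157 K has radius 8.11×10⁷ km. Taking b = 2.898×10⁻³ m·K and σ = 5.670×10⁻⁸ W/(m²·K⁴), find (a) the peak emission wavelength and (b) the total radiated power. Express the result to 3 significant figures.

(a) λ_max = b/T = 2.898×10⁻³/4157 = 6.971×10⁻⁷ m = 0.697 μm.
Surface area A = 4πR² = 4π(8.11×10¹⁰ m)² = 8.26517×10²² m².
(b) P = σAT⁴ = 5.670×10⁻⁸×8.26517×10²²×(4157)⁴ = 1.40×10³⁰ W.

λ_max ≈ 0.697 μm; P ≈ 1.40×10³⁰ W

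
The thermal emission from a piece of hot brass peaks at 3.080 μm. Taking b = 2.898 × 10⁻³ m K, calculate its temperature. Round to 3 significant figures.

Wien's law gives T = b/λ_max = (2.898×10⁻³ m·K)/(3.080×10⁻⁶ m) = 941 K.

T ≈ 941 K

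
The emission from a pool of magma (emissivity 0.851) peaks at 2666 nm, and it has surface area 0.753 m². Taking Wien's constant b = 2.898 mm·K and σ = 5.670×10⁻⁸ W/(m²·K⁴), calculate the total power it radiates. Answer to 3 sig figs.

P ≈ 5.07×10⁴ W

Wien's law: T = b/λ_max = 2.898×10⁻³/2.666×10⁻⁶ = 1087.02 K.
Area A = 0.753 m².
Then P = εσAT⁴ = 0.851×5.670×10⁻⁸×0.753×(1087.02)⁴ = 5.07×10⁴ W.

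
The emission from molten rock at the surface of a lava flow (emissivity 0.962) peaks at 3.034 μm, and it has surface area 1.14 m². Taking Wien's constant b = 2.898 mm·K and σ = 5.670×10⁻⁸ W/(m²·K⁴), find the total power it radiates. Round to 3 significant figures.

Wien's law: T = b/λ_max = 2.898×10⁻³/3.034×10⁻⁶ = 955.175 K.
Area A = 1.14 m².
Then P = εσAT⁴ = 0.962×5.670×10⁻⁸×1.14×(955.175)⁴ = 5.18×10⁴ W.

P ≈ 5.18×10⁴ W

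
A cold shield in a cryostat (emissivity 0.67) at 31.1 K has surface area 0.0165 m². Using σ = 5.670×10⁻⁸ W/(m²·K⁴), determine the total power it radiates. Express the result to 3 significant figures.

Area A = 0.0165 m².
P = εσAT⁴ = 0.67 × 5.670×10⁻⁸ × 0.0165 × (31.1)⁴ = 5.86×10⁻⁴ W.

P ≈ 5.86×10⁻⁴ W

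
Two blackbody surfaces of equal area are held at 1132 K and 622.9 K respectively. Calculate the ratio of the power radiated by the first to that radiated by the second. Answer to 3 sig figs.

P₁/P₂ ≈ 10.9

With equal areas, P₁/P₂ = (T₁/T₂)⁴ = (1132/622.9)⁴ = 10.9.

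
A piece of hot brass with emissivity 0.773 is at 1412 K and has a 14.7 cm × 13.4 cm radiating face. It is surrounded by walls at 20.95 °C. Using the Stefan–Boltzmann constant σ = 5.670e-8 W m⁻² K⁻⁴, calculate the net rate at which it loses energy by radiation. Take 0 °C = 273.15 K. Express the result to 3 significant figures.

Surroundings: T = 20.95 °C + 273.15 = 294.10 K.
Area A = 0.147 × 0.134 = 0.019698 m².
Net radiated power P_net = εσA(T⁴ − T₀⁴) = 0.773×5.670×10⁻⁸×0.019698×(1412⁴ − 294.10⁴).
T⁴ − T₀⁴ = 3.97502×10¹² − 7.48135×10⁹ = 3.96754×10¹² K⁴, so P_net = 3.43×10³ W.

Net loss ≈ 3.43×10³ W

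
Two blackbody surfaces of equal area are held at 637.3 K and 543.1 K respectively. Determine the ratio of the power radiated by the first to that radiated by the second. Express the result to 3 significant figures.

With equal areas, P₁/P₂ = (T₁/T₂)⁴ = (637.3/543.1)⁴ = 1.90.

P₁/P₂ ≈ 1.90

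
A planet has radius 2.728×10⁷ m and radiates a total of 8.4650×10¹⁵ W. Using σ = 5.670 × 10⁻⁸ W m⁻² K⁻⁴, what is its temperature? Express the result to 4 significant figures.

T ≈ 63.21 K

Surface area A = 4πR² = 4π(2.728×10⁷ m)² = 9.35187×10¹⁵ m².
P = σAT⁴ ⇒ T = (P/(σA))^(1/4) = (8.4650×10¹⁵/(5.670×10⁻⁸×9.35187×10¹⁵))^(1/4) = 63.21 K.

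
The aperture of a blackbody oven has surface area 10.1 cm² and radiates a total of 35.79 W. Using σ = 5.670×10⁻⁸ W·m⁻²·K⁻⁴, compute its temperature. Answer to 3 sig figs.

Area A = 10.1 cm² = 1.01×10⁻³ m².
P = σAT⁴ ⇒ T = (P/(σA))^(1/4) = (35.79/(5.670×10⁻⁸×1.01×10⁻³))^(1/4) = 889 K.

T ≈ 889 K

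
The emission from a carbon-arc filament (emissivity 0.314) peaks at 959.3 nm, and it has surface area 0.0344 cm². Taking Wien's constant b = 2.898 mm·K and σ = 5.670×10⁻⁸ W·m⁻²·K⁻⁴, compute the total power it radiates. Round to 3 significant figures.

Wien's law: T = b/λ_max = 2.898×10⁻³/9.593×10⁻⁷ = 3020.95 K.
Area A = 0.0344 cm² = 3.44×10⁻⁶ m².
Then P = εσAT⁴ = 0.314×5.670×10⁻⁸×3.44×10⁻⁶×(3020.95)⁴ = 5.10 W.

P ≈ 5.10 W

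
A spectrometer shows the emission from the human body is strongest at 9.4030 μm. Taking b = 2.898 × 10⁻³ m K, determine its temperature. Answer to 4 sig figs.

T ≈ 308.2 K

Wien's law gives T = b/λ_max = (2.898×10⁻³ m·K)/(9.4030×10⁻⁶ m) = 308.2 K.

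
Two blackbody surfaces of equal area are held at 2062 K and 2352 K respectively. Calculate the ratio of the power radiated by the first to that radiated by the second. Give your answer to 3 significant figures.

With equal areas, P₁/P₂ = (T₁/T₂)⁴ = (2062/2352)⁴ = 0.591.

P₁/P₂ ≈ 0.591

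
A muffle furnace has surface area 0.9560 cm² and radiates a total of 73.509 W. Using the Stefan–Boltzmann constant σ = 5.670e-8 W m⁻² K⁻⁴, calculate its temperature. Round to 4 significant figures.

T ≈ 1919 K

Area A = 0.9560 cm² = 9.560×10⁻⁵ m².
P = σAT⁴ ⇒ T = (P/(σA))^(1/4) = (73.509/(5.670×10⁻⁸×9.560×10⁻⁵))^(1/4) = 1919 K.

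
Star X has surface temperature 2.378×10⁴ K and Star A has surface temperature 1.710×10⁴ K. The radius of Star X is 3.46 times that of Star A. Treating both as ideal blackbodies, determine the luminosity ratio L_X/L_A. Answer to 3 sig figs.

L_X/L_A ≈ 44.8

L ∝ R²T⁴, so L_X/L_A = (R_X/R_A)²(T_X/T_A)⁴ = (3.46)² × (2.378×10⁴/1.710×10⁴)⁴ = 11.9716 × 3.73993 = 44.8.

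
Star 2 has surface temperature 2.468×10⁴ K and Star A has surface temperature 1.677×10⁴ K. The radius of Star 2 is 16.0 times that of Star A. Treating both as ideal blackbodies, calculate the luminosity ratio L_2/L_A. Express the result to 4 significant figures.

L ∝ R²T⁴, so L_2/L_A = (R_2/R_A)²(T_2/T_A)⁴ = (16.0)² × (2.468×10⁴/1.677×10⁴)⁴ = 256 × 4.69082 = 1201.

L_2/L_A ≈ 1201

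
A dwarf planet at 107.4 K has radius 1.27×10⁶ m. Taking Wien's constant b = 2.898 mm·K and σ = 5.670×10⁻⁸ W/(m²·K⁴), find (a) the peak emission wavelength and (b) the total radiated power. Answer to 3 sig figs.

(a) λ_max = b/T = 2.898×10⁻³/107.4 = 2.698×10⁻⁵ m = 27.0 μm.
Surface area A = 4πR² = 4π(1.27×10⁶ m)² = 2.02683×10¹³ m².
(b) P = σAT⁴ = 5.670×10⁻⁸×2.02683×10¹³×(107.4)⁴ = 1.53×10¹⁴ W.

λ_max ≈ 27.0 μm; P ≈ 1.53×10¹⁴ W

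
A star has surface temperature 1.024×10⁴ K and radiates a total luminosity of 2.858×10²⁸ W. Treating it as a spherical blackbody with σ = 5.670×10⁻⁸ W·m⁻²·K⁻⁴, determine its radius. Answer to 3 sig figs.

R ≈ 1.91×10⁹ m

L = 4πR²σT⁴ ⇒ R = √(L/(4πσT⁴)).
σT⁴ = 6.23423×10⁸ W/m², so R = √(2.858×10²⁸/(4π×6.23423×10⁸)) = 1.91×10⁹ m.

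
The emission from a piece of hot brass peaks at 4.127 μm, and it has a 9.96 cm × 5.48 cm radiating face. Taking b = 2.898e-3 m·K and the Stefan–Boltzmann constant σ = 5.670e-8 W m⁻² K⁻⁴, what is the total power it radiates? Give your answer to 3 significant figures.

P ≈ 75.2 W

Wien's law: T = b/λ_max = 2.898×10⁻³/4.127×10⁻⁶ = 702.205 K.
Area A = 0.0996 × 0.0548 = 5.45808×10⁻³ m².
Then P = σAT⁴ = 5.670×10⁻⁸×5.45808×10⁻³×(702.205)⁴ = 75.2 W.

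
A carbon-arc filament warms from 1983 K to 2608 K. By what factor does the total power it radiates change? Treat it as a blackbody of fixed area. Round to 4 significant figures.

P₂/P₁ ≈ 2.992

P ∝ T⁴, so P₂/P₁ = (T₂/T₁)⁴ = (2608/1983)⁴ = (1.31518)⁴ = 2.992.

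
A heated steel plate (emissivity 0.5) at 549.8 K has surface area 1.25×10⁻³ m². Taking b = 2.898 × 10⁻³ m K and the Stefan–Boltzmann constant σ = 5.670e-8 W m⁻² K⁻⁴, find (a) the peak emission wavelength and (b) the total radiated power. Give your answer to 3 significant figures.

λ_max ≈ 5.27 μm; P ≈ 3.24 W

(a) λ_max = b/T = 2.898×10⁻³/549.8 = 5.271×10⁻⁶ m = 5.27 μm.
Area A = 1.25×10⁻³ m².
(b) P = εσAT⁴ = 0.5×5.670×10⁻⁸×1.25×10⁻³×(549.8)⁴ = 3.24 W.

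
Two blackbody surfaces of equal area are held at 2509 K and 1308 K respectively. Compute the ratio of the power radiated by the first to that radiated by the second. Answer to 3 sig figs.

P₁/P₂ ≈ 13.5

With equal areas, P₁/P₂ = (T₁/T₂)⁴ = (2509/1308)⁴ = 13.5.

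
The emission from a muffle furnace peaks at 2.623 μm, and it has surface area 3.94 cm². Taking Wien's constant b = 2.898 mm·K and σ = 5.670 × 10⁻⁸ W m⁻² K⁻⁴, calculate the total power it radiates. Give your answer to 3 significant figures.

P ≈ 33.3 W

Wien's law: T = b/λ_max = 2.898×10⁻³/2.623×10⁻⁶ = 1104.84 K.
Area A = 3.94 cm² = 3.94×10⁻⁴ m².
Then P = σAT⁴ = 5.670×10⁻⁸×3.94×10⁻⁴×(1104.84)⁴ = 33.3 W.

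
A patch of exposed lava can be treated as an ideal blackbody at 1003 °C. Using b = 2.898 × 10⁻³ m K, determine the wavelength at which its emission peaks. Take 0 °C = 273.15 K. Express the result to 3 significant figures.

T = 1003 °C + 273.15 = 1276.15 K.
Wien's displacement law: λ_max = b/T = (2.898×10⁻³ m·K)/(1276.15 K) = 2.271×10⁻⁶ m.
That is 2.27 μm, in the infrared range.

λ_max ≈ 2.27 μm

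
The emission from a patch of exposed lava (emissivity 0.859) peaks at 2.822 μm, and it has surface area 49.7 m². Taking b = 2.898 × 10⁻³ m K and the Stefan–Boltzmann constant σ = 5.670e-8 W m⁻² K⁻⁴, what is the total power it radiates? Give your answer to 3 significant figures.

P ≈ 2.69×10⁶ W

Wien's law: T = b/λ_max = 2.898×10⁻³/2.822×10⁻⁶ = 1026.93 K.
Area A = 49.7 m².
Then P = εσAT⁴ = 0.859×5.670×10⁻⁸×49.7×(1026.93)⁴ = 2.69×10⁶ W.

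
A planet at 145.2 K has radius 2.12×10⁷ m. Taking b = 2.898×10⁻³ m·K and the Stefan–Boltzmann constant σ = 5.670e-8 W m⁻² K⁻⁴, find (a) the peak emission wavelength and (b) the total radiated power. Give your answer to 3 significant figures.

λ_max ≈ 20.0 μm; P ≈ 1.42×10¹⁷ W

(a) λ_max = b/T = 2.898×10⁻³/145.2 = 1.996×10⁻⁵ m = 20.0 μm.
Surface area A = 4πR² = 4π(2.12×10⁷ m)² = 5.64783×10¹⁵ m².
(b) P = σAT⁴ = 5.670×10⁻⁸×5.64783×10¹⁵×(145.2)⁴ = 1.42×10¹⁷ W.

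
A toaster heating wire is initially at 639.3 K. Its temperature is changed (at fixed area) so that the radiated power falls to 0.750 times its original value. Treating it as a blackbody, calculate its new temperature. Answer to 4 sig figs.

P ∝ T⁴, so T₂/T₁ = (P₂/P₁)^(1/4) = (0.750)^(1/4) = 0.930605.
T₂ = 639.3 × 0.930605 = 594.9 K.

T₂ ≈ 594.9 K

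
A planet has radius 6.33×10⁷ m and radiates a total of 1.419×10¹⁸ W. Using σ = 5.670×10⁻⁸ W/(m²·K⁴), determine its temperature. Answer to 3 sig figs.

Surface area A = 4πR² = 4π(6.33×10⁷ m)² = 5.03521×10¹⁶ m².
P = σAT⁴ ⇒ T = (P/(σA))^(1/4) = (1.419×10¹⁸/(5.670×10⁻⁸×5.03521×10¹⁶))^(1/4) = 149 K.

T ≈ 149 K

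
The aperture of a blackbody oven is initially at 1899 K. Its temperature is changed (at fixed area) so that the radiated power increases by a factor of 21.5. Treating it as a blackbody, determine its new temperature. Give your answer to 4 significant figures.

T₂ ≈ 4089 K

P ∝ T⁴, so T₂/T₁ = (P₂/P₁)^(1/4) = (21.5)^(1/4) = 2.15333.
T₂ = 1899 × 2.15333 = 4089 K.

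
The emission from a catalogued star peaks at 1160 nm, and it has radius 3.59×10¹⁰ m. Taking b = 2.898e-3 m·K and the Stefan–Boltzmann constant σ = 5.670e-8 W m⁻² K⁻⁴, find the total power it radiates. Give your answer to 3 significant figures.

P ≈ 3.58×10²⁸ W

Wien's law: T = b/λ_max = 2.898×10⁻³/1.160×10⁻⁶ = 2498.28 K.
Surface area A = 4πR² = 4π(3.59×10¹⁰ m)² = 1.61957×10²² m².
Then P = σAT⁴ = 5.670×10⁻⁸×1.61957×10²²×(2498.28)⁴ = 3.58×10²⁸ W.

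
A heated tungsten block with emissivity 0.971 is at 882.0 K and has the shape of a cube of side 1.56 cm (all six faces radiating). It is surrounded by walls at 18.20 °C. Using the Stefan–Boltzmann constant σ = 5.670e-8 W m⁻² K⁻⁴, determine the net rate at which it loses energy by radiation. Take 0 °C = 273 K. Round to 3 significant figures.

Surroundings: T = 18.20 °C + 273 = 291.20 K.
Area A = 6s² = 6×(0.0156 m)² = 1.46016×10⁻³ m².
Net radiated power P_net = εσA(T⁴ − T₀⁴) = 0.971×5.670×10⁻⁸×1.46016×10⁻³×(882.0⁴ − 291.20⁴).
T⁴ − T₀⁴ = 6.05166×10¹¹ − 7.19061×10⁹ = 5.97975×10¹¹ K⁴, so P_net = 48.1 W.

Net loss ≈ 48.1 W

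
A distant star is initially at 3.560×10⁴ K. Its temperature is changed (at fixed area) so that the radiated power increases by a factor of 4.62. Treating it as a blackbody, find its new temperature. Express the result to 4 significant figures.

P ∝ T⁴, so T₂/T₁ = (P₂/P₁)^(1/4) = (4.62)^(1/4) = 1.46609.
T₂ = 3.560×10⁴ × 1.46609 = 5.219×10⁴ K.

T₂ ≈ 5.219×10⁴ K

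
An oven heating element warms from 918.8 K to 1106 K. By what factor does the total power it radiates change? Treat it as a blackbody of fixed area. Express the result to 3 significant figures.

P₂/P₁ ≈ 2.10

P ∝ T⁴, so P₂/P₁ = (T₂/T₁)⁴ = (1106/918.8)⁴ = (1.20374)⁴ = 2.10.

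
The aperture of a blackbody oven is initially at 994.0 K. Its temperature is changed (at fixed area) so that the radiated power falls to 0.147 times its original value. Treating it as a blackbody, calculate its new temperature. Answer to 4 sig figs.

T₂ ≈ 615.5 K

P ∝ T⁴, so T₂/T₁ = (P₂/P₁)^(1/4) = (0.147)^(1/4) = 0.619198.
T₂ = 994.0 × 0.619198 = 615.5 K.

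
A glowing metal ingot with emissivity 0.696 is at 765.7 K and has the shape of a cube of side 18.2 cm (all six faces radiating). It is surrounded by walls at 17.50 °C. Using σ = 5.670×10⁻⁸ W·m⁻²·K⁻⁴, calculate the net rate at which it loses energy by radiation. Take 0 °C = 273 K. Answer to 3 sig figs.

Surroundings: T = 17.50 °C + 273 = 290.50 K.
Area A = 6s² = 6×(0.182 m)² = 0.198744 m².
Net radiated power P_net = εσA(T⁴ − T₀⁴) = 0.696×5.670×10⁻⁸×0.198744×(765.7⁴ − 290.50⁴).
T⁴ − T₀⁴ = 3.43744×10¹¹ − 7.12171×10⁹ = 3.36622×10¹¹ K⁴, so P_net = 2.64×10³ W.

Net loss ≈ 2.64×10³ W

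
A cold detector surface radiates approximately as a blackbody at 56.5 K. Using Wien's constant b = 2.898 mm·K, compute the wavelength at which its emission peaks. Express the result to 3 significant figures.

λ_max ≈ 51.3 μm

Wien's displacement law: λ_max = b/T = (2.898×10⁻³ m·K)/(56.5 K) = 5.129×10⁻⁵ m.
That is 51.3 μm, in the infrared range.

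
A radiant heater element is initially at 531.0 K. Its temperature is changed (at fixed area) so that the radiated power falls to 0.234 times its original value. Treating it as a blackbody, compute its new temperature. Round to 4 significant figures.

P ∝ T⁴, so T₂/T₁ = (P₂/P₁)^(1/4) = (0.234)^(1/4) = 0.695511.
T₂ = 531.0 × 0.695511 = 369.3 K.

T₂ ≈ 369.3 K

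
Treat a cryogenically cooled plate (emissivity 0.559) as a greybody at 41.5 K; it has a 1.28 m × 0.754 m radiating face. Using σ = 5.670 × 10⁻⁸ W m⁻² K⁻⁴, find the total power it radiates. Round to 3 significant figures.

P ≈ 0.0907 W

Area A = 1.28 × 0.754 = 0.96512 m².
P = εσAT⁴ = 0.559 × 5.670×10⁻⁸ × 0.96512 × (41.5)⁴ = 0.0907 W.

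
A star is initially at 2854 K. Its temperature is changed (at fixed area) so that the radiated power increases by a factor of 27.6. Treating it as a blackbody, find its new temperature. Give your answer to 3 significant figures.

T₂ ≈ 6.54×10³ K

P ∝ T⁴, so T₂/T₁ = (P₂/P₁)^(1/4) = (27.6)^(1/4) = 2.29207.
T₂ = 2854 × 2.29207 = 6.54×10³ K.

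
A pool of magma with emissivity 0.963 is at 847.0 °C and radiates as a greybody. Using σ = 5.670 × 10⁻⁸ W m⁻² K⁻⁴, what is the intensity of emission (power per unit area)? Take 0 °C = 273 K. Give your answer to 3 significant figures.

T = 847.0 °C + 273 = 1120.0 K.
Stefan–Boltzmann: I = εσT⁴ = 0.963 × 5.670×10⁻⁸ × (1120.0)⁴ = 8.59×10⁴ W/m².

I ≈ 8.59×10⁴ W/m²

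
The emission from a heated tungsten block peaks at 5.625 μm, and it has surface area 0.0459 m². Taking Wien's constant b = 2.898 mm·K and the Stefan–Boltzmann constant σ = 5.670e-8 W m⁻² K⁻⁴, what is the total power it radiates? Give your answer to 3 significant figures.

P ≈ 183 W

Wien's law: T = b/λ_max = 2.898×10⁻³/5.625×10⁻⁶ = 515.200 K.
Area A = 0.0459 m².
Then P = σAT⁴ = 5.670×10⁻⁸×0.0459×(515.200)⁴ = 183 W.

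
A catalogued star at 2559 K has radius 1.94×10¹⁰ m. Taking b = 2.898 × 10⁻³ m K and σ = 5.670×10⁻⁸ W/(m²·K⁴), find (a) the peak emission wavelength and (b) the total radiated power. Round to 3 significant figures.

(a) λ_max = b/T = 2.898×10⁻³/2559 = 1.132×10⁻⁶ m = 1.13×10³ nm.
Surface area A = 4πR² = 4π(1.94×10¹⁰ m)² = 4.72948×10²¹ m².
(b) P = σAT⁴ = 5.670×10⁻⁸×4.72948×10²¹×(2559)⁴ = 1.15×10²⁸ W.

λ_max ≈ 1.13×10³ nm; P ≈ 1.15×10²⁸ W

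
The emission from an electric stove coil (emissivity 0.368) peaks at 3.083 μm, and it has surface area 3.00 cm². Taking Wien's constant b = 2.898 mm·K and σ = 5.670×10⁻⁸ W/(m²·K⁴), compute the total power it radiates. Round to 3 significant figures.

Wien's law: T = b/λ_max = 2.898×10⁻³/3.083×10⁻⁶ = 939.994 K.
Area A = 3.00 cm² = 3.00×10⁻⁴ m².
Then P = εσAT⁴ = 0.368×5.670×10⁻⁸×3.00×10⁻⁴×(939.994)⁴ = 4.89 W.

P ≈ 4.89 W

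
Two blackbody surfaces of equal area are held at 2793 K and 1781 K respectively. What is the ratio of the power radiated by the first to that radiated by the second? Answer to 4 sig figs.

P₁/P₂ ≈ 6.048

With equal areas, P₁/P₂ = (T₁/T₂)⁴ = (2793/1781)⁴ = 6.048.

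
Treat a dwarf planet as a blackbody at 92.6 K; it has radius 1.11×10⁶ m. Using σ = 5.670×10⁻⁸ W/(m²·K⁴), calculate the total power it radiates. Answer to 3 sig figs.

Surface area A = 4πR² = 4π(1.11×10⁶ m)² = 1.54830×10¹³ m².
P = σAT⁴ = 5.670×10⁻⁸ × 1.54830×10¹³ × (92.6)⁴ = 6.45×10¹³ W.

P ≈ 6.45×10¹³ W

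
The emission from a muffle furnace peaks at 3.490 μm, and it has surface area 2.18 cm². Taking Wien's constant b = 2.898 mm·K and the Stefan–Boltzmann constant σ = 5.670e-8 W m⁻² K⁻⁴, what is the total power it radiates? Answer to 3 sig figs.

Wien's law: T = b/λ_max = 2.898×10⁻³/3.490×10⁻⁶ = 830.372 K.
Area A = 2.18 cm² = 2.18×10⁻⁴ m².
Then P = σAT⁴ = 5.670×10⁻⁸×2.18×10⁻⁴×(830.372)⁴ = 5.88 W.

P ≈ 5.88 W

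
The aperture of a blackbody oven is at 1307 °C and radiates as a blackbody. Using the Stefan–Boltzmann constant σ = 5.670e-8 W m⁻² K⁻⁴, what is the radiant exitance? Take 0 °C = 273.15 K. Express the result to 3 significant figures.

I ≈ 3.53×10⁵ W/m²

T = 1307 °C + 273.15 = 1580.15 K.
Stefan–Boltzmann: I = σT⁴ = 5.670×10⁻⁸ × (1580.15)⁴ = 3.53×10⁵ W/m².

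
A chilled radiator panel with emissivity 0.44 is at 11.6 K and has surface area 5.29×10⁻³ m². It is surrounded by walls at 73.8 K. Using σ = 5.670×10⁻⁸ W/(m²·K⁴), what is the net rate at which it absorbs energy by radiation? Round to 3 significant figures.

Net gain ≈ 3.91×10⁻³ W

Area A = 5.29×10⁻³ m².
Net radiated power P_net = εσA(T⁴ − T₀⁴) = 0.44×5.670×10⁻⁸×5.29×10⁻³×(11.6⁴ − 73.8⁴).
T⁴ − T₀⁴ = 18106.4 − 2.96637×10⁷ = -2.96456×10⁷ K⁴, so P_net = -3.91×10⁻³ W — negative, meaning a net gain of 3.91×10⁻³ W.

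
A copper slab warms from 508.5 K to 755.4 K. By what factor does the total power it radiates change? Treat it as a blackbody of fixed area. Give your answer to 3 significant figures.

P ∝ T⁴, so P₂/P₁ = (T₂/T₁)⁴ = (755.4/508.5)⁴ = (1.48555)⁴ = 4.87.

P₂/P₁ ≈ 4.87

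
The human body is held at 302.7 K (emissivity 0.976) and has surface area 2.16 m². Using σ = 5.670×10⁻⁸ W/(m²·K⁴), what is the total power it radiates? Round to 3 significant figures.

Area A = 2.16 m².
P = εσAT⁴ = 0.976 × 5.670×10⁻⁸ × 2.16 × (302.7)⁴ = 1.00×10³ W.

P ≈ 1.00×10³ W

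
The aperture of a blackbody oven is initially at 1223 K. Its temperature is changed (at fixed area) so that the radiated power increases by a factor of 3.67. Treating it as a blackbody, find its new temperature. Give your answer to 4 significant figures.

P ∝ T⁴, so T₂/T₁ = (P₂/P₁)^(1/4) = (3.67)^(1/4) = 1.38410.
T₂ = 1223 × 1.38410 = 1693 K.

T₂ ≈ 1693 K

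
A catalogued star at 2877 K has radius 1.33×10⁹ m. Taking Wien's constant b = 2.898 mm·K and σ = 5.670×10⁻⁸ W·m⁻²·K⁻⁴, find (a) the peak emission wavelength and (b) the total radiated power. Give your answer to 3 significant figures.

λ_max ≈ 1.01×10³ nm; P ≈ 8.63×10²⁵ W

(a) λ_max = b/T = 2.898×10⁻³/2877 = 1.007×10⁻⁶ m = 1.01×10³ nm.
Surface area A = 4πR² = 4π(1.33×10⁹ m)² = 2.22287×10¹⁹ m².
(b) P = σAT⁴ = 5.670×10⁻⁸×2.22287×10¹⁹×(2877)⁴ = 8.63×10²⁵ W.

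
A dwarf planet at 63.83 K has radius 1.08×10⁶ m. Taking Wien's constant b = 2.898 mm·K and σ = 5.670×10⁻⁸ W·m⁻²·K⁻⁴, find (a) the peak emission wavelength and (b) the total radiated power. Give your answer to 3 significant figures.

λ_max ≈ 45.4 μm; P ≈ 1.38×10¹³ W

(a) λ_max = b/T = 2.898×10⁻³/63.83 = 4.540×10⁻⁵ m = 45.4 μm.
Surface area A = 4πR² = 4π(1.08×10⁶ m)² = 1.46574×10¹³ m².
(b) P = σAT⁴ = 5.670×10⁻⁸×1.46574×10¹³×(63.83)⁴ = 1.38×10¹³ W.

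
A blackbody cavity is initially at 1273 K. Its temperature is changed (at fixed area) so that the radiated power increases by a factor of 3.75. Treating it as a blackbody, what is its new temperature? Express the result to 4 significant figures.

T₂ ≈ 1771 K

P ∝ T⁴, so T₂/T₁ = (P₂/P₁)^(1/4) = (3.75)^(1/4) = 1.39158.
T₂ = 1273 × 1.39158 = 1771 K.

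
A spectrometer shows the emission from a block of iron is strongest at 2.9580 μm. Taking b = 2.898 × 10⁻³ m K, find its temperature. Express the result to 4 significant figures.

T ≈ 979.7 K

Wien's law gives T = b/λ_max = (2.898×10⁻³ m·K)/(2.9580×10⁻⁶ m) = 979.7 K.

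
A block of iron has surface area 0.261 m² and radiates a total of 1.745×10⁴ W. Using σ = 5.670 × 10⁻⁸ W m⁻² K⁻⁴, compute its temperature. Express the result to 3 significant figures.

T ≈ 1.04×10³ K

Area A = 0.261 m².
P = σAT⁴ ⇒ T = (P/(σA))^(1/4) = (1.745×10⁴/(5.670×10⁻⁸×0.261))^(1/4) = 1.04×10³ K.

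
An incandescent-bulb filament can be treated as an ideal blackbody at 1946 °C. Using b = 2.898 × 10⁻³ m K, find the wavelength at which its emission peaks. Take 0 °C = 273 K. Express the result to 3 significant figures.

T = 1946 °C + 273 = 2219 K.
Wien's displacement law: λ_max = b/T = (2.898×10⁻³ m·K)/(2219 K) = 1.306×10⁻⁶ m.
That is 1.31 μm, in the infrared range.

λ_max ≈ 1.31 μm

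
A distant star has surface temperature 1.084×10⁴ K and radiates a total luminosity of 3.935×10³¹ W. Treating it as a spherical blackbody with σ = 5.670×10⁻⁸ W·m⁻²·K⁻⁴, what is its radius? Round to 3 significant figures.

L = 4πR²σT⁴ ⇒ R = √(L/(4πσT⁴)).
σT⁴ = 7.82889×10⁸ W/m², so R = √(3.935×10³¹/(4π×7.82889×10⁸)) = 6.32×10¹⁰ m.

R ≈ 6.32×10¹⁰ m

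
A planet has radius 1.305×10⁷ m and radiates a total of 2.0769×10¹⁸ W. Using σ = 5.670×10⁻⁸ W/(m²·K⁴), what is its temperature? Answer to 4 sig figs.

Surface area A = 4πR² = 4π(1.305×10⁷ m)² = 2.14008×10¹⁵ m².
P = σAT⁴ ⇒ T = (P/(σA))^(1/4) = (2.0769×10¹⁸/(5.670×10⁻⁸×2.14008×10¹⁵))^(1/4) = 361.7 K.

T ≈ 361.7 K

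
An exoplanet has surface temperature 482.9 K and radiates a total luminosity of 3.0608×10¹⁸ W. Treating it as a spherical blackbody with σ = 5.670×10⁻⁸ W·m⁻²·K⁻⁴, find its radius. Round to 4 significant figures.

R ≈ 8.888×10⁶ m

L = 4πR²σT⁴ ⇒ R = √(L/(4πσT⁴)).
σT⁴ = 3083.27 W/m², so R = √(3.0608×10¹⁸/(4π×3083.27)) = 8.888×10⁶ m.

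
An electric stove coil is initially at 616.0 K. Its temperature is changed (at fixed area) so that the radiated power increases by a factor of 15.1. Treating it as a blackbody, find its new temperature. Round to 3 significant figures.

P ∝ T⁴, so T₂/T₁ = (P₂/P₁)^(1/4) = (15.1)^(1/4) = 1.97126.
T₂ = 616.0 × 1.97126 = 1.21×10³ K.

T₂ ≈ 1.21×10³ K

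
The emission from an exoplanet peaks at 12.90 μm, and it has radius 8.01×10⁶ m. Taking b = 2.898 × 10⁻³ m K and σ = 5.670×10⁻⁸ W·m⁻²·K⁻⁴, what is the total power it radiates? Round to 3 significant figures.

Wien's law: T = b/λ_max = 2.898×10⁻³/1.290×10⁻⁵ = 224.651 K.
Surface area A = 4πR² = 4π(8.01×10⁶ m)² = 8.06260×10¹⁴ m².
Then P = σAT⁴ = 5.670×10⁻⁸×8.06260×10¹⁴×(224.651)⁴ = 1.16×10¹⁷ W.

P ≈ 1.16×10¹⁷ W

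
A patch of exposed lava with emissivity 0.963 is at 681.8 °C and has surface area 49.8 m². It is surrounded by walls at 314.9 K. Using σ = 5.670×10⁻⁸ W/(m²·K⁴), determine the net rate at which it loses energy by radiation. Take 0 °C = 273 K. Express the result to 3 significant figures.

Net loss ≈ 2.23×10⁶ W

T = 681.8 °C + 273 = 954.8 K.
Area A = 49.8 m².
Net radiated power P_net = εσA(T⁴ − T₀⁴) = 0.963×5.670×10⁻⁸×49.8×(954.8⁴ − 314.9⁴).
T⁴ − T₀⁴ = 8.31093×10¹¹ − 9.83310×10⁹ = 8.21260×10¹¹ K⁴, so P_net = 2.23×10⁶ W.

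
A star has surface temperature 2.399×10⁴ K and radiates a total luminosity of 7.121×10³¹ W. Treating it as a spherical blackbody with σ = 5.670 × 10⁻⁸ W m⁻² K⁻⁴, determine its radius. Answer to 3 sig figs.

L = 4πR²σT⁴ ⇒ R = √(L/(4πσT⁴)).
σT⁴ = 1.87804×10¹⁰ W/m², so R = √(7.121×10³¹/(4π×1.87804×10¹⁰)) = 1.74×10¹⁰ m.

R ≈ 1.74×10¹⁰ m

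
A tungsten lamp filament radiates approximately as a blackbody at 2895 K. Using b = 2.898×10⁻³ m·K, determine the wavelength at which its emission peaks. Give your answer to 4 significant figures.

Wien's displacement law: λ_max = b/T = (2.898×10⁻³ m·K)/(2895 K) = 1.0010×10⁻⁶ m.
That is 1001 nm, in the infrared range.

λ_max ≈ 1001 nm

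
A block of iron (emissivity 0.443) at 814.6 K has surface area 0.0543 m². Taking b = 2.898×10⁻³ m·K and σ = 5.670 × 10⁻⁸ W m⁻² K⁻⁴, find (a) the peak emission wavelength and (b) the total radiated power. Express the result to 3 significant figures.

(a) λ_max = b/T = 2.898×10⁻³/814.6 = 3.558×10⁻⁶ m = 3.56 μm.
Area A = 0.0543 m².
(b) P = εσAT⁴ = 0.443×5.670×10⁻⁸×0.0543×(814.6)⁴ = 601 W.

λ_max ≈ 3.56 μm; P ≈ 601 W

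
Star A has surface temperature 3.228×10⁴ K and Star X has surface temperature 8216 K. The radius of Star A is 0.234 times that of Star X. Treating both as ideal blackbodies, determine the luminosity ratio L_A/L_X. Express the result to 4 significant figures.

L_A/L_X ≈ 13.05

L ∝ R²T⁴, so L_A/L_X = (R_A/R_X)²(T_A/T_X)⁴ = (0.234)² × (3.228×10⁴/8216)⁴ = 0.054756 × 238.283 = 13.05.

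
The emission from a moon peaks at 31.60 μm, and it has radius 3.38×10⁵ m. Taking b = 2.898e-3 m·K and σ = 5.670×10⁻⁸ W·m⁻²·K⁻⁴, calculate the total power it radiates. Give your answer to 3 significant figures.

P ≈ 5.76×10¹² W

Wien's law: T = b/λ_max = 2.898×10⁻³/3.160×10⁻⁵ = 91.7089 K.
Surface area A = 4πR² = 4π(3.38×10⁵ m)² = 1.43563×10¹² m².
Then P = σAT⁴ = 5.670×10⁻⁸×1.43563×10¹²×(91.7089)⁴ = 5.76×10¹² W.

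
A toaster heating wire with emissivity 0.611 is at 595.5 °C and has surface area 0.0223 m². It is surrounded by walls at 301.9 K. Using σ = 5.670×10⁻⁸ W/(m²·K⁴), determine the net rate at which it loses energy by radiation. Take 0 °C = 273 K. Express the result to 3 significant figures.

Net loss ≈ 433 W

T = 595.5 °C + 273 = 868.5 K.
Area A = 0.0223 m².
Net radiated power P_net = εσA(T⁴ − T₀⁴) = 0.611×5.670×10⁻⁸×0.0223×(868.5⁴ − 301.9⁴).
T⁴ − T₀⁴ = 5.68957×10¹¹ − 8.30716×10⁹ = 5.60650×10¹¹ K⁴, so P_net = 433 W.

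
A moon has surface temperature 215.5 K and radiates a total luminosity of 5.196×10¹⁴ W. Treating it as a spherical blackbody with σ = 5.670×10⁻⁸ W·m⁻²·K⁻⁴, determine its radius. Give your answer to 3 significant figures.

L = 4πR²σT⁴ ⇒ R = √(L/(4πσT⁴)).
σT⁴ = 122.285 W/m², so R = √(5.196×10¹⁴/(4π×122.285)) = 5.81×10⁵ m.

R ≈ 5.81×10⁵ m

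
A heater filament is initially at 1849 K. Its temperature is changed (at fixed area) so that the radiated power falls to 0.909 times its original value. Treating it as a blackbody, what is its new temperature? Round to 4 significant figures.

P ∝ T⁴, so T₂/T₁ = (P₂/P₁)^(1/4) = (0.909)^(1/4) = 0.976430.
T₂ = 1849 × 0.976430 = 1805 K.

T₂ ≈ 1805 K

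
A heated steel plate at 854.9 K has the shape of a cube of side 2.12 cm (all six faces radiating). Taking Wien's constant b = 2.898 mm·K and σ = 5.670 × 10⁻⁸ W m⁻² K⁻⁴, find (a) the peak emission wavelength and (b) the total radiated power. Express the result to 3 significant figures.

(a) λ_max = b/T = 2.898×10⁻³/854.9 = 3.390×10⁻⁶ m = 3.39 μm.
Area A = 6s² = 6×(0.0212 m)² = 2.69664×10⁻³ m².
(b) P = σAT⁴ = 5.670×10⁻⁸×2.69664×10⁻³×(854.9)⁴ = 81.7 W.

λ_max ≈ 3.39 μm; P ≈ 81.7 W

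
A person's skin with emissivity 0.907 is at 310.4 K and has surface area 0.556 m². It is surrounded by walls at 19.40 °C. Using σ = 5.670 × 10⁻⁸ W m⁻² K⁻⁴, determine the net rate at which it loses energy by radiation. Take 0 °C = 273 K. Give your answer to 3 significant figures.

Net loss ≈ 56.4 W

Surroundings: T = 19.40 °C + 273 = 292.40 K.
Area A = 0.556 m².
Net radiated power P_net = εσA(T⁴ − T₀⁴) = 0.907×5.670×10⁻⁸×0.556×(310.4⁴ − 292.40⁴).
T⁴ − T₀⁴ = 9.28297×10⁹ − 7.30987×10⁹ = 1.97310×10⁹ K⁴, so P_net = 56.4 W.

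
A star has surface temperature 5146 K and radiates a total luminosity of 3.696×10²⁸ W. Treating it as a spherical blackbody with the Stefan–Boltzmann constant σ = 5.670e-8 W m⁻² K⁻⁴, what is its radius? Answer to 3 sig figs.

R ≈ 8.60×10⁹ m

L = 4πR²σT⁴ ⇒ R = √(L/(4πσT⁴)).
σT⁴ = 3.97614×10⁷ W/m², so R = √(3.696×10²⁸/(4π×3.97614×10⁷)) = 8.60×10⁹ m.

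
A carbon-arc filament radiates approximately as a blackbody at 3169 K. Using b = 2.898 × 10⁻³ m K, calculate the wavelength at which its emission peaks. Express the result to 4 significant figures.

Wien's displacement law: λ_max = b/T = (2.898×10⁻³ m·K)/(3169 K) = 9.1448×10⁻⁷ m.
That is 0.9145 μm, in the infrared range.

λ_max ≈ 0.9145 μm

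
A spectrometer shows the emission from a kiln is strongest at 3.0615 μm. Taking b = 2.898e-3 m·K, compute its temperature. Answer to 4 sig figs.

Wien's law gives T = b/λ_max = (2.898×10⁻³ m·K)/(3.0615×10⁻⁶ m) = 946.6 K.

T ≈ 946.6 K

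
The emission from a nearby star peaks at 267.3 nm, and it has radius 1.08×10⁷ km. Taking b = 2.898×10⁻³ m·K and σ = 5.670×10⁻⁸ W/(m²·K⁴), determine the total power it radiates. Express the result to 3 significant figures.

Wien's law: T = b/λ_max = 2.898×10⁻³/2.673×10⁻⁷ = 10841.8 K.
Surface area A = 4πR² = 4π(1.08×10¹⁰ m)² = 1.46574×10²¹ m².
Then P = σAT⁴ = 5.670×10⁻⁸×1.46574×10²¹×(10841.8)⁴ = 1.15×10³⁰ W.

P ≈ 1.15×10³⁰ W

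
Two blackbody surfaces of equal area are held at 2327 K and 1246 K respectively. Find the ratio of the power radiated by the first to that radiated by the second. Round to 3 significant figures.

P₁/P₂ ≈ 12.2

With equal areas, P₁/P₂ = (T₁/T₂)⁴ = (2327/1246)⁴ = 12.2.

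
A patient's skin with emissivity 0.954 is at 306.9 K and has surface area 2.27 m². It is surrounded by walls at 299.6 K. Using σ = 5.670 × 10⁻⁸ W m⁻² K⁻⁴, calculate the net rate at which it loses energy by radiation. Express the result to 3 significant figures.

Net loss ≈ 100 W

Area A = 2.27 m².
Net radiated power P_net = εσA(T⁴ − T₀⁴) = 0.954×5.670×10⁻⁸×2.27×(306.9⁴ − 299.6⁴).
T⁴ − T₀⁴ = 8.87131×10⁹ − 8.05689×10⁹ = 8.14420×10⁸ K⁴, so P_net = 100 W.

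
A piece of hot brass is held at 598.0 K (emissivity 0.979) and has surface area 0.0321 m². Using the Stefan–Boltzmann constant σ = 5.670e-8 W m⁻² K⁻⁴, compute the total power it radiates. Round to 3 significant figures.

P ≈ 228 W

Area A = 0.0321 m².
P = εσAT⁴ = 0.979 × 5.670×10⁻⁸ × 0.0321 × (598.0)⁴ = 228 W.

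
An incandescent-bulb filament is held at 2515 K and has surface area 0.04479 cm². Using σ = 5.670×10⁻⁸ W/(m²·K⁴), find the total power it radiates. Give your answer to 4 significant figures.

Area A = 0.04479 cm² = 4.479×10⁻⁶ m².
P = σAT⁴ = 5.670×10⁻⁸ × 4.479×10⁻⁶ × (2515)⁴ = 10.16 W.

P ≈ 10.16 W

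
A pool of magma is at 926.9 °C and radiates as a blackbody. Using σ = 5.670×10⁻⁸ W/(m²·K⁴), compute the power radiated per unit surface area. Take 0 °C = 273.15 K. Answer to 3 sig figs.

T = 926.9 °C + 273.15 = 1200.05 K.
Stefan–Boltzmann: I = σT⁴ = 5.670×10⁻⁸ × (1200.05)⁴ = 1.18×10⁵ W/m².

I ≈ 1.18×10⁵ W/m²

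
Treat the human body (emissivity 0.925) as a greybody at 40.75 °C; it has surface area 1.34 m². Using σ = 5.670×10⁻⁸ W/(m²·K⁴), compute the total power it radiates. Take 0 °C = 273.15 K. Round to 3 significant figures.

T = 40.75 °C + 273.15 = 313.90 K.
Area A = 1.34 m².
P = εσAT⁴ = 0.925 × 5.670×10⁻⁸ × 1.34 × (313.90)⁴ = 682 W.

P ≈ 682 W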